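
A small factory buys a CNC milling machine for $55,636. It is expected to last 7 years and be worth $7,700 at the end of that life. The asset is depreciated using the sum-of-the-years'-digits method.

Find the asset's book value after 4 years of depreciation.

Depreciable base = $55,636 − $7,700 = $47,936.
Sum of the years' digits = 7+6+5+4+3+2+1 = 28.
Year 1: $47,936 × 7/28 = $11,984. Book value $43,652.
Year 2: $47,936 × 6/28 = $10,272. Book value $33,380.
Year 3: $47,936 × 5/28 = $8,560. Book value $24,820.
Year 4: $47,936 × 4/28 = $6,848. Book value $17,972.

$17,972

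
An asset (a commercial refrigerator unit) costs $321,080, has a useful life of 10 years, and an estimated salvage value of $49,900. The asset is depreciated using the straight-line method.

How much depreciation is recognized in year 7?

Depreciable base = $321,080 − $49,900 = $271,180.
Annual expense = $271,180 / 10 = $27,118.

$27,118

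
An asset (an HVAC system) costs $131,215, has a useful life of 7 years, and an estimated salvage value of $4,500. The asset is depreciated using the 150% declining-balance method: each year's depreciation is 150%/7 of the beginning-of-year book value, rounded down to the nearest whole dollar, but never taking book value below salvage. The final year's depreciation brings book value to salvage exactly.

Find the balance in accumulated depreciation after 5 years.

Depreciable base = $131,215 − $4,500 = $126,715.
Year 1: ⌊$131,215 × 150%/7⌋ = $28,117. Book value $103,098.
Year 2: ⌊$103,098 × 150%/7⌋ = $22,092. Book value $81,006.
Year 3: ⌊$81,006 × 150%/7⌋ = $17,358. Book value $63,648.
Year 4: ⌊$63,648 × 150%/7⌋ = $13,638. Book value $50,010.
Year 5: ⌊$50,010 × 150%/7⌋ = $10,716. Book value $39,294.
Accumulated through year 5 = $131,215 − $39,294 = $91,921.

$91,921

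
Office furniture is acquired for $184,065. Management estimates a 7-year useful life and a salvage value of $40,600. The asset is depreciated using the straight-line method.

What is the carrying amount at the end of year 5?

Depreciable base = $184,065 − $40,600 = $143,465.
Annual expense = $143,465 / 7 = $20,495.
End of year 1: book value $163,570.
End of year 2: book value $143,075.
End of year 3: book value $122,580.
End of year 4: book value $102,085.
End of year 5: book value $81,590.

$81,590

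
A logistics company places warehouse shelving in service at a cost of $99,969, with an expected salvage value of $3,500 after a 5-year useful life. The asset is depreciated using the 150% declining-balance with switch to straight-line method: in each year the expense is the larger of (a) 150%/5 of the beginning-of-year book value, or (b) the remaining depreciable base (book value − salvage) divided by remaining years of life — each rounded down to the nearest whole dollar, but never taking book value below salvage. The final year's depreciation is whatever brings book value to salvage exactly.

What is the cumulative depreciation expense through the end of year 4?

Depreciable base = $99,969 − $3,500 = $96,469.
Year 1: DB = ⌊$99,969 × 150%/5⌋ = $29,990; SL = ⌊$96,469/5⌋ = $19,293 → take DB $29,990. Book value $69,979.
Year 2: DB = ⌊$69,979 × 150%/5⌋ = $20,993; SL = ⌊$66,479/4⌋ = $16,619 → take DB $20,993. Book value $48,986.
Year 3: DB = ⌊$48,986 × 150%/5⌋ = $14,695; SL = ⌊$45,486/3⌋ = $15,162 → take SL $15,162. Book value $33,824.
Year 4: DB = ⌊$33,824 × 150%/5⌋ = $10,147; SL = ⌊$30,324/2⌋ = $15,162 → take SL $15,162. Book value $18,662.
Accumulated through year 4 = $99,969 − $18,662 = $81,307.

$81,307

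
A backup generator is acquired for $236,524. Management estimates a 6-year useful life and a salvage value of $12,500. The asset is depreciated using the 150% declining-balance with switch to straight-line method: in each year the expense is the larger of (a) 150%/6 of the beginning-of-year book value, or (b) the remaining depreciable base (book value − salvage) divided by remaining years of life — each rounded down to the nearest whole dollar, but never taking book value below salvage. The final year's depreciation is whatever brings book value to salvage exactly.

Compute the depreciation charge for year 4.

$29,094

Depreciable base = $236,524 − $12,500 = $224,024.
Year 1: DB = ⌊$236,524 × 150%/6⌋ = $59,131; SL = ⌊$224,024/6⌋ = $37,337 → take DB $59,131. Book value $177,393.
Year 2: DB = ⌊$177,393 × 150%/6⌋ = $44,348; SL = ⌊$164,893/5⌋ = $32,978 → take DB $44,348. Book value $133,045.
Year 3: DB = ⌊$133,045 × 150%/6⌋ = $33,261; SL = ⌊$120,545/4⌋ = $30,136 → take DB $33,261. Book value $99,784.
Year 4: DB = ⌊$99,784 × 150%/6⌋ = $24,946; SL = ⌊$87,284/3⌋ = $29,094 → take SL $29,094. Book value $70,690.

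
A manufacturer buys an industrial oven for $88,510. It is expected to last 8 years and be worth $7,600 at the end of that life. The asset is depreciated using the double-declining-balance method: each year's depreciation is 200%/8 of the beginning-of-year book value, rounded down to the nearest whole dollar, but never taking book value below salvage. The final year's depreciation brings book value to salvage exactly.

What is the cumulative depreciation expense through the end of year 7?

$76,694

Depreciable base = $88,510 − $7,600 = $80,910.
Year 1: ⌊$88,510 × 200%/8⌋ = $22,127. Book value $66,383.
Year 2: ⌊$66,383 × 200%/8⌋ = $16,595. Book value $49,788.
Year 3: ⌊$49,788 × 200%/8⌋ = $12,447. Book value $37,341.
Year 4: ⌊$37,341 × 200%/8⌋ = $9,335. Book value $28,006.
Year 5: ⌊$28,006 × 200%/8⌋ = $7,001. Book value $21,005.
Year 6: ⌊$21,005 × 200%/8⌋ = $5,251. Book value $15,754.
Year 7: ⌊$15,754 × 200%/8⌋ = $3,938. Book value $11,816.
Accumulated through year 7 = $88,510 − $11,816 = $76,694.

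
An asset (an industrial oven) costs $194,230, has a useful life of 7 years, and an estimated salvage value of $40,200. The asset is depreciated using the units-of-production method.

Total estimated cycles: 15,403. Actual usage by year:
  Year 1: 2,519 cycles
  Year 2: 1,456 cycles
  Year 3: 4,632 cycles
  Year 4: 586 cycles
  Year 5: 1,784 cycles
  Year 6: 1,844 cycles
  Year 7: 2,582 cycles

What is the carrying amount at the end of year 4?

$102,300

Depreciable base = $194,230 − $40,200 = $154,030.
Rate = $154,030 / 15,403 cycles = $10 per cycle.
Year 1: 2,519 × $10 = $25,190. Book value $169,040.
Year 2: 1,456 × $10 = $14,560. Book value $154,480.
Year 3: 4,632 × $10 = $46,320. Book value $108,160.
Year 4: 586 × $10 = $5,860. Book value $102,300.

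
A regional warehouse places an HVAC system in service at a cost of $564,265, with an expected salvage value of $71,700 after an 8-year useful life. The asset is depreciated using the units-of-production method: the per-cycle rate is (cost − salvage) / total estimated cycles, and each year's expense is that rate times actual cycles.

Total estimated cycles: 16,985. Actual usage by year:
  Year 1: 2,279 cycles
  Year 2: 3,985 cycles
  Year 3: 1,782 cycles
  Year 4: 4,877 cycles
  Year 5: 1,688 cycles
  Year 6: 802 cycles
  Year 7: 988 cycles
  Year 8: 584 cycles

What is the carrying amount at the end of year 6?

$117,288

Depreciable base = $564,265 − $71,700 = $492,565.
Rate = $492,565 / 16,985 cycles = $29 per cycle.
Year 1: 2,279 × $29 = $66,091. Book value $498,174.
Year 2: 3,985 × $29 = $115,565. Book value $382,609.
Year 3: 1,782 × $29 = $51,678. Book value $330,931.
Year 4: 4,877 × $29 = $141,433. Book value $189,498.
Year 5: 1,688 × $29 = $48,952. Book value $140,546.
Year 6: 802 × $29 = $23,258. Book value $117,288.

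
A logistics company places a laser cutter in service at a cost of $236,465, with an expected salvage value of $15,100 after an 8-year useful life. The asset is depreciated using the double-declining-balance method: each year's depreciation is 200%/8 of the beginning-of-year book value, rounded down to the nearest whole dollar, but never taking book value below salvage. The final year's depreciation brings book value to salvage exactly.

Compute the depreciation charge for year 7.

$10,521

Depreciable base = $236,465 − $15,100 = $221,365.
Year 1: ⌊$236,465 × 200%/8⌋ = $59,116. Book value $177,349.
Year 2: ⌊$177,349 × 200%/8⌋ = $44,337. Book value $133,012.
Year 3: ⌊$133,012 × 200%/8⌋ = $33,253. Book value $99,759.
Year 4: ⌊$99,759 × 200%/8⌋ = $24,939. Book value $74,820.
Year 5: ⌊$74,820 × 200%/8⌋ = $18,705. Book value $56,115.
Year 6: ⌊$56,115 × 200%/8⌋ = $14,028. Book value $42,087.
Year 7: ⌊$42,087 × 200%/8⌋ = $10,521. Book value $31,566.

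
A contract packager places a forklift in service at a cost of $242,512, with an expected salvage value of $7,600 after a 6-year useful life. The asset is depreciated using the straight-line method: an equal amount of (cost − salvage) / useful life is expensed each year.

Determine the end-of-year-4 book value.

$85,904

Depreciable base = $242,512 − $7,600 = $234,912.
Annual expense = $234,912 / 6 = $39,152.
End of year 1: book value $203,360.
End of year 2: book value $164,208.
End of year 3: book value $125,056.
End of year 4: book value $85,904.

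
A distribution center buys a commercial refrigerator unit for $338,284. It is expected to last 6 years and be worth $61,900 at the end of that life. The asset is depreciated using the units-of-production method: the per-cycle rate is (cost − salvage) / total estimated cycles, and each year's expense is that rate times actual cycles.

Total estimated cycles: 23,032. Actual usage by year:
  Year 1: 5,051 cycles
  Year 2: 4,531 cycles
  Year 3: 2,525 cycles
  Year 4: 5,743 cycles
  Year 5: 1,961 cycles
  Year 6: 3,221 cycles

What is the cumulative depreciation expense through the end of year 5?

$237,732

Depreciable base = $338,284 − $61,900 = $276,384.
Rate = $276,384 / 23,032 cycles = $12 per cycle.
Year 1: 5,051 × $12 = $60,612. Book value $277,672.
Year 2: 4,531 × $12 = $54,372. Book value $223,300.
Year 3: 2,525 × $12 = $30,300. Book value $193,000.
Year 4: 5,743 × $12 = $68,916. Book value $124,084.
Year 5: 1,961 × $12 = $23,532. Book value $100,552.
Accumulated through year 5 = $338,284 − $100,552 = $237,732.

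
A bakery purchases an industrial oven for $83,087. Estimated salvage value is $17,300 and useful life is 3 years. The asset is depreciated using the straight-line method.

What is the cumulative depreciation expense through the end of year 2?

$43,858

Depreciable base = $83,087 − $17,300 = $65,787.
Annual expense = $65,787 / 3 = $21,929.
End of year 1: book value $61,158.
End of year 2: book value $39,229.
Accumulated through year 2 = $83,087 − $39,229 = $43,858.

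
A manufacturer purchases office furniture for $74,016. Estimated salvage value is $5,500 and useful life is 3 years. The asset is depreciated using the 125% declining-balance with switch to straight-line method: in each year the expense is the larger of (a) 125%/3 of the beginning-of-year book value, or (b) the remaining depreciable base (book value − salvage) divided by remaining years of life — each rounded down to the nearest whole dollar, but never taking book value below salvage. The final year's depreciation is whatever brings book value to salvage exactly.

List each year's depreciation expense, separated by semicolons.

$30,840; $18,838; $18,838

Depreciable base = $74,016 − $5,500 = $68,516.
Year 1: DB = ⌊$74,016 × 125%/3⌋ = $30,840; SL = ⌊$68,516/3⌋ = $22,838 → take DB $30,840. Book value $43,176.
Year 2: DB = ⌊$43,176 × 125%/3⌋ = $17,990; SL = ⌊$37,676/2⌋ = $18,838 → take SL $18,838. Book value $24,338.
Year 3 (final): $24,338 − $5,500 = $18,838. Book value $5,500.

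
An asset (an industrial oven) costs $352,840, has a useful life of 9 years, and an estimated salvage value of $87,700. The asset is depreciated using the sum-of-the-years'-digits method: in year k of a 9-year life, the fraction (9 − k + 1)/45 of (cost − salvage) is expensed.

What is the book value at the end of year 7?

Depreciable base = $352,840 − $87,700 = $265,140.
Sum of the years' digits = 9+8+7+6+5+4+3+2+1 = 45.
Year 1: $265,140 × 9/45 = $53,028. Book value $299,812.
Year 2: $265,140 × 8/45 = $47,136. Book value $252,676.
Year 3: $265,140 × 7/45 = $41,244. Book value $211,432.
Year 4: $265,140 × 6/45 = $35,352. Book value $176,080.
Year 5: $265,140 × 5/45 = $29,460. Book value $146,620.
Year 6: $265,140 × 4/45 = $23,568. Book value $123,052.
Year 7: $265,140 × 3/45 = $17,676. Book value $105,376.

$105,376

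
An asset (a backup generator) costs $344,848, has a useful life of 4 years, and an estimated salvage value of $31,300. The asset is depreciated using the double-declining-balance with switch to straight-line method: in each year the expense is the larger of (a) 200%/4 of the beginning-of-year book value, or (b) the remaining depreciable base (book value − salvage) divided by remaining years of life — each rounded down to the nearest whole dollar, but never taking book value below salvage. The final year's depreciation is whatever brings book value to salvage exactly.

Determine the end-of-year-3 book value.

Depreciable base = $344,848 − $31,300 = $313,548.
Year 1: DB = ⌊$344,848 × 200%/4⌋ = $172,424; SL = ⌊$313,548/4⌋ = $78,387 → take DB $172,424. Book value $172,424.
Year 2: DB = ⌊$172,424 × 200%/4⌋ = $86,212; SL = ⌊$141,124/3⌋ = $47,041 → take DB $86,212. Book value $86,212.
Year 3: DB = ⌊$86,212 × 200%/4⌋ = $43,106; SL = ⌊$54,912/2⌋ = $27,456 → take DB $43,106. Book value $43,106.

$43,106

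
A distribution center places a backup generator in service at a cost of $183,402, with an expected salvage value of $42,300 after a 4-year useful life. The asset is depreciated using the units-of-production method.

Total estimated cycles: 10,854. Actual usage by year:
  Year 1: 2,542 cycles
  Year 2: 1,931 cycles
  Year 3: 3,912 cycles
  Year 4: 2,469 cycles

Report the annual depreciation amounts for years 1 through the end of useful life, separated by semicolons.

Depreciable base = $183,402 − $42,300 = $141,102.
Rate = $141,102 / 10,854 cycles = $13 per cycle.
Year 1: 2,542 × $13 = $33,046. Book value $150,356.
Year 2: 1,931 × $13 = $25,103. Book value $125,253.
Year 3: 3,912 × $13 = $50,856. Book value $74,397.
Year 4: 2,469 × $13 = $32,097. Book value $42,300.

$33,046; $25,103; $50,856; $32,097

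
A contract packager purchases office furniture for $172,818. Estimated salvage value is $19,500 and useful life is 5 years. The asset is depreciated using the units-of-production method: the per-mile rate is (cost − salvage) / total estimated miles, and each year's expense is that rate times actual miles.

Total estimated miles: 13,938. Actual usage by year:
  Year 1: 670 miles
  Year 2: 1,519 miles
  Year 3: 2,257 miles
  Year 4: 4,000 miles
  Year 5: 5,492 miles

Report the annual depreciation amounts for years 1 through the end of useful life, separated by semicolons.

$7,370; $16,709; $24,827; $44,000; $60,412

Depreciable base = $172,818 − $19,500 = $153,318.
Rate = $153,318 / 13,938 miles = $11 per mile.
Year 1: 670 × $11 = $7,370. Book value $165,448.
Year 2: 1,519 × $11 = $16,709. Book value $148,739.
Year 3: 2,257 × $11 = $24,827. Book value $123,912.
Year 4: 4,000 × $11 = $44,000. Book value $79,912.
Year 5: 5,492 × $11 = $60,412. Book value $19,500.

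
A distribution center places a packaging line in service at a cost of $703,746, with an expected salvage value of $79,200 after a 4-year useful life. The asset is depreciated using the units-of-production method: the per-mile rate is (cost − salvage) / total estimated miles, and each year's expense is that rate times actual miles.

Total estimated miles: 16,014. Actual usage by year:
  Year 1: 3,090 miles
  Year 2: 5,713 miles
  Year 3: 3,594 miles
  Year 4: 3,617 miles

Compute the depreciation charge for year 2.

Depreciable base = $703,746 − $79,200 = $624,546.
Rate = $624,546 / 16,014 miles = $39 per mile.
Year 1: 3,090 × $39 = $120,510. Book value $583,236.
Year 2: 5,713 × $39 = $222,807. Book value $360,429.

$222,807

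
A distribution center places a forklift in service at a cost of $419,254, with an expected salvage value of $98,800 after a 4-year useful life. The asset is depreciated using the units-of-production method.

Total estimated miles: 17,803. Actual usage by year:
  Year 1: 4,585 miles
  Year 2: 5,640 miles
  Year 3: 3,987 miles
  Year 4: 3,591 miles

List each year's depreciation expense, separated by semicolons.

$82,530; $101,520; $71,766; $64,638

Depreciable base = $419,254 − $98,800 = $320,454.
Rate = $320,454 / 17,803 miles = $18 per mile.
Year 1: 4,585 × $18 = $82,530. Book value $336,724.
Year 2: 5,640 × $18 = $101,520. Book value $235,204.
Year 3: 3,987 × $18 = $71,766. Book value $163,438.
Year 4: 3,591 × $18 = $64,638. Book value $98,800.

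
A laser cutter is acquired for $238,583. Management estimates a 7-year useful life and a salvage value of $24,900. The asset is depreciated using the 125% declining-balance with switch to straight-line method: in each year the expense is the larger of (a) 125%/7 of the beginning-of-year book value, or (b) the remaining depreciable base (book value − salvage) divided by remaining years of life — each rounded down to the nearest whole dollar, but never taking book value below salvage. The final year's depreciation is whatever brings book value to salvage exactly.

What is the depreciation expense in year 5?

Depreciable base = $238,583 − $24,900 = $213,683.
Year 1: DB = ⌊$238,583 × 125%/7⌋ = $42,604; SL = ⌊$213,683/7⌋ = $30,526 → take DB $42,604. Book value $195,979.
Year 2: DB = ⌊$195,979 × 125%/7⌋ = $34,996; SL = ⌊$171,079/6⌋ = $28,513 → take DB $34,996. Book value $160,983.
Year 3: DB = ⌊$160,983 × 125%/7⌋ = $28,746; SL = ⌊$136,083/5⌋ = $27,216 → take DB $28,746. Book value $132,237.
Year 4: DB = ⌊$132,237 × 125%/7⌋ = $23,613; SL = ⌊$107,337/4⌋ = $26,834 → take SL $26,834. Book value $105,403.
Year 5: DB = ⌊$105,403 × 125%/7⌋ = $18,821; SL = ⌊$80,503/3⌋ = $26,834 → take SL $26,834. Book value $78,569.

$26,834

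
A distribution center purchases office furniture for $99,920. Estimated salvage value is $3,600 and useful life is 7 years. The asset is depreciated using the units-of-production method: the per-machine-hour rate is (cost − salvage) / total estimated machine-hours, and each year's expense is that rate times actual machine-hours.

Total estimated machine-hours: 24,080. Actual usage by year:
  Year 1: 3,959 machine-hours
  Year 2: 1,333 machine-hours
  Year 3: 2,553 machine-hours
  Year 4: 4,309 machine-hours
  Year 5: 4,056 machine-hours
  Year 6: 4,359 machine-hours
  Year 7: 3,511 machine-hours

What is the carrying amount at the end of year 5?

$35,080

Depreciable base = $99,920 − $3,600 = $96,320.
Rate = $96,320 / 24,080 machine-hours = $4 per machine-hour.
Year 1: 3,959 × $4 = $15,836. Book value $84,084.
Year 2: 1,333 × $4 = $5,332. Book value $78,752.
Year 3: 2,553 × $4 = $10,212. Book value $68,540.
Year 4: 4,309 × $4 = $17,236. Book value $51,304.
Year 5: 4,056 × $4 = $16,224. Book value $35,080.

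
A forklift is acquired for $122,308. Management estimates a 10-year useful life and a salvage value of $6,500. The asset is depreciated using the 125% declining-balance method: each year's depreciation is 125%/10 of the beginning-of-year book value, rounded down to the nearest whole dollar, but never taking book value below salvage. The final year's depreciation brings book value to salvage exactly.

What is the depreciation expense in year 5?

$8,962

Depreciable base = $122,308 − $6,500 = $115,808.
Year 1: ⌊$122,308 × 125%/10⌋ = $15,288. Book value $107,020.
Year 2: ⌊$107,020 × 125%/10⌋ = $13,377. Book value $93,643.
Year 3: ⌊$93,643 × 125%/10⌋ = $11,705. Book value $81,938.
Year 4: ⌊$81,938 × 125%/10⌋ = $10,242. Book value $71,696.
Year 5: ⌊$71,696 × 125%/10⌋ = $8,962. Book value $62,734.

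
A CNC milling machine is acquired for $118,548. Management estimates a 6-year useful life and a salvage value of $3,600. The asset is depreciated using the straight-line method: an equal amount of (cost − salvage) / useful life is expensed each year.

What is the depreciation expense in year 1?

$19,158

Depreciable base = $118,548 − $3,600 = $114,948.
Annual expense = $114,948 / 6 = $19,158.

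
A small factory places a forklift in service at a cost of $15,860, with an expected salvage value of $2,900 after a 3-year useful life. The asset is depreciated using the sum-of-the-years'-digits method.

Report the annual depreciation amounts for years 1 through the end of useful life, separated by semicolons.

Depreciable base = $15,860 − $2,900 = $12,960.
Sum of the years' digits = 3+2+1 = 6.
Year 1: $12,960 × 3/6 = $6,480. Book value $9,380.
Year 2: $12,960 × 2/6 = $4,320. Book value $5,060.
Year 3: $12,960 × 1/6 = $2,160. Book value $2,900.

$6,480; $4,320; $2,160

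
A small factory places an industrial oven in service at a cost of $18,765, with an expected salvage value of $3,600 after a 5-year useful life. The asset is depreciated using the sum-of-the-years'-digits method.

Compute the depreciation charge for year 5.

$1,011

Depreciable base = $18,765 − $3,600 = $15,165.
Sum of the years' digits = 5+4+3+2+1 = 15.
Year 1: $15,165 × 5/15 = $5,055. Book value $13,710.
Year 2: $15,165 × 4/15 = $4,044. Book value $9,666.
Year 3: $15,165 × 3/15 = $3,033. Book value $6,633.
Year 4: $15,165 × 2/15 = $2,022. Book value $4,611.
Year 5: $15,165 × 1/15 = $1,011. Book value $3,600.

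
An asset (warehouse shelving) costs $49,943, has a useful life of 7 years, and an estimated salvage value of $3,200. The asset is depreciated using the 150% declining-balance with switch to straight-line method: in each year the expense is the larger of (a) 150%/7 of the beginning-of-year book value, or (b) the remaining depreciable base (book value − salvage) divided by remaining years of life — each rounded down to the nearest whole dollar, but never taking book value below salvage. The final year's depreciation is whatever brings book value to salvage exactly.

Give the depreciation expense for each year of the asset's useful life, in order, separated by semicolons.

Depreciable base = $49,943 − $3,200 = $46,743.
Year 1: DB = ⌊$49,943 × 150%/7⌋ = $10,702; SL = ⌊$46,743/7⌋ = $6,677 → take DB $10,702. Book value $39,241.
Year 2: DB = ⌊$39,241 × 150%/7⌋ = $8,408; SL = ⌊$36,041/6⌋ = $6,006 → take DB $8,408. Book value $30,833.
Year 3: DB = ⌊$30,833 × 150%/7⌋ = $6,607; SL = ⌊$27,633/5⌋ = $5,526 → take DB $6,607. Book value $24,226.
Year 4: DB = ⌊$24,226 × 150%/7⌋ = $5,191; SL = ⌊$21,026/4⌋ = $5,256 → take SL $5,256. Book value $18,970.
Year 5: DB = ⌊$18,970 × 150%/7⌋ = $4,065; SL = ⌊$15,770/3⌋ = $5,256 → take SL $5,256. Book value $13,714.
Year 6: DB = ⌊$13,714 × 150%/7⌋ = $2,938; SL = ⌊$10,514/2⌋ = $5,257 → take SL $5,257. Book value $8,457.
Year 7 (final): $8,457 − $3,200 = $5,257. Book value $3,200.

$10,702; $8,408; $6,607; $5,256; $5,256; $5,257; $5,257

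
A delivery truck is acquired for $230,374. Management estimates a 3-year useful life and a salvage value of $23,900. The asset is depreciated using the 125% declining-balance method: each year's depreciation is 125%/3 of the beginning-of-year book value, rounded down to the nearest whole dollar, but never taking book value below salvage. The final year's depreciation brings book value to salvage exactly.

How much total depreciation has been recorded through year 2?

Depreciable base = $230,374 − $23,900 = $206,474.
Year 1: ⌊$230,374 × 125%/3⌋ = $95,989. Book value $134,385.
Year 2: ⌊$134,385 × 125%/3⌋ = $55,993. Book value $78,392.
Accumulated through year 2 = $230,374 − $78,392 = $151,982.

$151,982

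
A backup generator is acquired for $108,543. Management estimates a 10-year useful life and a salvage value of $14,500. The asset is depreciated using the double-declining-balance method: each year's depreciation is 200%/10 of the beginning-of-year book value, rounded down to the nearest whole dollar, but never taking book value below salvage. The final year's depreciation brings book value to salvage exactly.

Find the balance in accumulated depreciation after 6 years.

Depreciable base = $108,543 − $14,500 = $94,043.
Year 1: ⌊$108,543 × 200%/10⌋ = $21,708. Book value $86,835.
Year 2: ⌊$86,835 × 200%/10⌋ = $17,367. Book value $69,468.
Year 3: ⌊$69,468 × 200%/10⌋ = $13,893. Book value $55,575.
Year 4: ⌊$55,575 × 200%/10⌋ = $11,115. Book value $44,460.
Year 5: ⌊$44,460 × 200%/10⌋ = $8,892. Book value $35,568.
Year 6: ⌊$35,568 × 200%/10⌋ = $7,113. Book value $28,455.
Accumulated through year 6 = $108,543 − $28,455 = $80,088.

$80,088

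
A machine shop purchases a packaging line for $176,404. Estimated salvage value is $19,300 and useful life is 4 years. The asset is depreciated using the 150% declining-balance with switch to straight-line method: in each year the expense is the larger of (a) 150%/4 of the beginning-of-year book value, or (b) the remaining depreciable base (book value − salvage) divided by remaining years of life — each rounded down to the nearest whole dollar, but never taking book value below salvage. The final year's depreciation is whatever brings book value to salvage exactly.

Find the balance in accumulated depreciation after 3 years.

Depreciable base = $176,404 − $19,300 = $157,104.
Year 1: DB = ⌊$176,404 × 150%/4⌋ = $66,151; SL = ⌊$157,104/4⌋ = $39,276 → take DB $66,151. Book value $110,253.
Year 2: DB = ⌊$110,253 × 150%/4⌋ = $41,344; SL = ⌊$90,953/3⌋ = $30,317 → take DB $41,344. Book value $68,909.
Year 3: DB = ⌊$68,909 × 150%/4⌋ = $25,840; SL = ⌊$49,609/2⌋ = $24,804 → take DB $25,840. Book value $43,069.
Accumulated through year 3 = $176,404 − $43,069 = $133,335.

$133,335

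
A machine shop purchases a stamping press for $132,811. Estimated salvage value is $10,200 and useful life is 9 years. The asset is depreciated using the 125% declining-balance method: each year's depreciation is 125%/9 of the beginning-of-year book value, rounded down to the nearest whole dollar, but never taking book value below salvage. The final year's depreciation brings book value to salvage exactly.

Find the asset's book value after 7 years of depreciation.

$46,631

Depreciable base = $132,811 − $10,200 = $122,611.
Year 1: ⌊$132,811 × 125%/9⌋ = $18,445. Book value $114,366.
Year 2: ⌊$114,366 × 125%/9⌋ = $15,884. Book value $98,482.
Year 3: ⌊$98,482 × 125%/9⌋ = $13,678. Book value $84,804.
Year 4: ⌊$84,804 × 125%/9⌋ = $11,778. Book value $73,026.
Year 5: ⌊$73,026 × 125%/9⌋ = $10,142. Book value $62,884.
Year 6: ⌊$62,884 × 125%/9⌋ = $8,733. Book value $54,151.
Year 7: ⌊$54,151 × 125%/9⌋ = $7,520. Book value $46,631.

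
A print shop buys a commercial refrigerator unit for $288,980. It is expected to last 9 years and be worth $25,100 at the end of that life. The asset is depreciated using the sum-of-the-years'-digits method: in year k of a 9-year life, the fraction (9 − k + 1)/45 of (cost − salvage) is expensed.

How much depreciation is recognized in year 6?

$23,456

Depreciable base = $288,980 − $25,100 = $263,880.
Sum of the years' digits = 9+8+7+6+5+4+3+2+1 = 45.
Year 1: $263,880 × 9/45 = $52,776. Book value $236,204.
Year 2: $263,880 × 8/45 = $46,912. Book value $189,292.
Year 3: $263,880 × 7/45 = $41,048. Book value $148,244.
Year 4: $263,880 × 6/45 = $35,184. Book value $113,060.
Year 5: $263,880 × 5/45 = $29,320. Book value $83,740.
Year 6: $263,880 × 4/45 = $23,456. Book value $60,284.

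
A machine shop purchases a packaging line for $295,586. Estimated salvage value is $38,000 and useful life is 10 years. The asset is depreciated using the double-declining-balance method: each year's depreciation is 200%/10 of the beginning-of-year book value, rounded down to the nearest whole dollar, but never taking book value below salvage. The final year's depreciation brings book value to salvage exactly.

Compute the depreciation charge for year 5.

$24,214

Depreciable base = $295,586 − $38,000 = $257,586.
Year 1: ⌊$295,586 × 200%/10⌋ = $59,117. Book value $236,469.
Year 2: ⌊$236,469 × 200%/10⌋ = $47,293. Book value $189,176.
Year 3: ⌊$189,176 × 200%/10⌋ = $37,835. Book value $151,341.
Year 4: ⌊$151,341 × 200%/10⌋ = $30,268. Book value $121,073.
Year 5: ⌊$121,073 × 200%/10⌋ = $24,214. Book value $96,859.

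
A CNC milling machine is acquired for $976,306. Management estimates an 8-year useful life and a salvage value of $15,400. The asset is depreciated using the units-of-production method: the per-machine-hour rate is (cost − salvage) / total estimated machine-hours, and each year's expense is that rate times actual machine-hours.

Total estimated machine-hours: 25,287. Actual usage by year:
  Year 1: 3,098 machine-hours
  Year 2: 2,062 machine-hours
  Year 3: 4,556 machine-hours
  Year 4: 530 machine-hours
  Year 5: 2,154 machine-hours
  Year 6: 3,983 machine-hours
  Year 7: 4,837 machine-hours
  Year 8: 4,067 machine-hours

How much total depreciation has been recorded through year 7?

Depreciable base = $976,306 − $15,400 = $960,906.
Rate = $960,906 / 25,287 machine-hours = $38 per machine-hour.
Year 1: 3,098 × $38 = $117,724. Book value $858,582.
Year 2: 2,062 × $38 = $78,356. Book value $780,226.
Year 3: 4,556 × $38 = $173,128. Book value $607,098.
Year 4: 530 × $38 = $20,140. Book value $586,958.
Year 5: 2,154 × $38 = $81,852. Book value $505,106.
Year 6: 3,983 × $38 = $151,354. Book value $353,752.
Year 7: 4,837 × $38 = $183,806. Book value $169,946.
Accumulated through year 7 = $976,306 − $169,946 = $806,360.

$806,360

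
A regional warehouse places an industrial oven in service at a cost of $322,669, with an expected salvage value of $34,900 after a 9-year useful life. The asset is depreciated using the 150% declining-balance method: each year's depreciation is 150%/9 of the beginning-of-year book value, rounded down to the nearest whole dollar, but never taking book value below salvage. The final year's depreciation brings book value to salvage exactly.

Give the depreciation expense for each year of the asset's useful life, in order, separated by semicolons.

Depreciable base = $322,669 − $34,900 = $287,769.
Year 1: ⌊$322,669 × 150%/9⌋ = $53,778. Book value $268,891.
Year 2: ⌊$268,891 × 150%/9⌋ = $44,815. Book value $224,076.
Year 3: ⌊$224,076 × 150%/9⌋ = $37,346. Book value $186,730.
Year 4: ⌊$186,730 × 150%/9⌋ = $31,121. Book value $155,609.
Year 5: ⌊$155,609 × 150%/9⌋ = $25,934. Book value $129,675.
Year 6: ⌊$129,675 × 150%/9⌋ = $21,612. Book value $108,063.
Year 7: ⌊$108,063 × 150%/9⌋ = $18,010. Book value $90,053.
Year 8: ⌊$90,053 × 150%/9⌋ = $15,008. Book value $75,045.
Year 9 (final): $75,045 − $34,900 = $40,145. Book value $34,900.

$53,778; $44,815; $37,346; $31,121; $25,934; $21,612; $18,010; $15,008; $40,145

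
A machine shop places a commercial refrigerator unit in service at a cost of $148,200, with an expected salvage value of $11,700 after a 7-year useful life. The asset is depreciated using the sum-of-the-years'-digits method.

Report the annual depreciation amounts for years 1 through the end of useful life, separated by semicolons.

Depreciable base = $148,200 − $11,700 = $136,500.
Sum of the years' digits = 7+6+5+4+3+2+1 = 28.
Year 1: $136,500 × 7/28 = $34,125. Book value $114,075.
Year 2: $136,500 × 6/28 = $29,250. Book value $84,825.
Year 3: $136,500 × 5/28 = $24,375. Book value $60,450.
Year 4: $136,500 × 4/28 = $19,500. Book value $40,950.
Year 5: $136,500 × 3/28 = $14,625. Book value $26,325.
Year 6: $136,500 × 2/28 = $9,750. Book value $16,575.
Year 7: $136,500 × 1/28 = $4,875. Book value $11,700.

$34,125; $29,250; $24,375; $19,500; $14,625; $9,750; $4,875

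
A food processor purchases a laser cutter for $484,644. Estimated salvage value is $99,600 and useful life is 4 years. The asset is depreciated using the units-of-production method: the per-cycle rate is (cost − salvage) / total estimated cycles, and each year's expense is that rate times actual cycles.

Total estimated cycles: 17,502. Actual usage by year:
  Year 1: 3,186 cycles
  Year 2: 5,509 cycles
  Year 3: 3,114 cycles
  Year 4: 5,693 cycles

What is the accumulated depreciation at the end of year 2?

Depreciable base = $484,644 − $99,600 = $385,044.
Rate = $385,044 / 17,502 cycles = $22 per cycle.
Year 1: 3,186 × $22 = $70,092. Book value $414,552.
Year 2: 5,509 × $22 = $121,198. Book value $293,354.
Accumulated through year 2 = $484,644 − $293,354 = $191,290.

$191,290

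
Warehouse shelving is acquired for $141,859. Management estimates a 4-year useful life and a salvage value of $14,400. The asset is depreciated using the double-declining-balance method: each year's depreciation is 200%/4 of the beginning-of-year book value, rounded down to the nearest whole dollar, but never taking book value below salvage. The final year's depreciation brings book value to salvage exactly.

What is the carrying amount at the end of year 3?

Depreciable base = $141,859 − $14,400 = $127,459.
Year 1: ⌊$141,859 × 200%/4⌋ = $70,929. Book value $70,930.
Year 2: ⌊$70,930 × 200%/4⌋ = $35,465. Book value $35,465.
Year 3: ⌊$35,465 × 200%/4⌋ = $17,732. Book value $17,733.

$17,733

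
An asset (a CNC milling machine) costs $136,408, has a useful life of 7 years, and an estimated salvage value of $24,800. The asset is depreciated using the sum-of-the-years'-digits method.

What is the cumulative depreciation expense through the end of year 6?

Depreciable base = $136,408 − $24,800 = $111,608.
Sum of the years' digits = 7+6+5+4+3+2+1 = 28.
Year 1: $111,608 × 7/28 = $27,902. Book value $108,506.
Year 2: $111,608 × 6/28 = $23,916. Book value $84,590.
Year 3: $111,608 × 5/28 = $19,930. Book value $64,660.
Year 4: $111,608 × 4/28 = $15,944. Book value $48,716.
Year 5: $111,608 × 3/28 = $11,958. Book value $36,758.
Year 6: $111,608 × 2/28 = $7,972. Book value $28,786.
Accumulated through year 6 = $136,408 − $28,786 = $107,622.

$107,622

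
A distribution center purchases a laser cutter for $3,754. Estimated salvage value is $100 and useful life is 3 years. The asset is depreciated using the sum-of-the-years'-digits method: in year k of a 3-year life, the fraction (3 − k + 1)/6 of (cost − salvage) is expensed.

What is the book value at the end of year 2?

Depreciable base = $3,754 − $100 = $3,654.
Sum of the years' digits = 3+2+1 = 6.
Year 1: $3,654 × 3/6 = $1,827. Book value $1,927.
Year 2: $3,654 × 2/6 = $1,218. Book value $709.

$709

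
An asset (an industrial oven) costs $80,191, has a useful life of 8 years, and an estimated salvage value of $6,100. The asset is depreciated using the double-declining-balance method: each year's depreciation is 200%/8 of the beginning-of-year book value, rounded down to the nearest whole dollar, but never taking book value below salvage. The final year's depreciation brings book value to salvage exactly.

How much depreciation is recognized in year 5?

$6,343

Depreciable base = $80,191 − $6,100 = $74,091.
Year 1: ⌊$80,191 × 200%/8⌋ = $20,047. Book value $60,144.
Year 2: ⌊$60,144 × 200%/8⌋ = $15,036. Book value $45,108.
Year 3: ⌊$45,108 × 200%/8⌋ = $11,277. Book value $33,831.
Year 4: ⌊$33,831 × 200%/8⌋ = $8,457. Book value $25,374.
Year 5: ⌊$25,374 × 200%/8⌋ = $6,343. Book value $19,031.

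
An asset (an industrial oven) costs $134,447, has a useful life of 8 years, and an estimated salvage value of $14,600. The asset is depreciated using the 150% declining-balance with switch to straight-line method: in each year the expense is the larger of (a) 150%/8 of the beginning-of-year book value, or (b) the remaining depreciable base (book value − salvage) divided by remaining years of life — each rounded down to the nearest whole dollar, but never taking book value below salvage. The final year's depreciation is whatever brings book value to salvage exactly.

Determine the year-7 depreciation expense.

Depreciable base = $134,447 − $14,600 = $119,847.
Year 1: DB = ⌊$134,447 × 150%/8⌋ = $25,208; SL = ⌊$119,847/8⌋ = $14,980 → take DB $25,208. Book value $109,239.
Year 2: DB = ⌊$109,239 × 150%/8⌋ = $20,482; SL = ⌊$94,639/7⌋ = $13,519 → take DB $20,482. Book value $88,757.
Year 3: DB = ⌊$88,757 × 150%/8⌋ = $16,641; SL = ⌊$74,157/6⌋ = $12,359 → take DB $16,641. Book value $72,116.
Year 4: DB = ⌊$72,116 × 150%/8⌋ = $13,521; SL = ⌊$57,516/5⌋ = $11,503 → take DB $13,521. Book value $58,595.
Year 5: DB = ⌊$58,595 × 150%/8⌋ = $10,986; SL = ⌊$43,995/4⌋ = $10,998 → take SL $10,998. Book value $47,597.
Year 6: DB = ⌊$47,597 × 150%/8⌋ = $8,924; SL = ⌊$32,997/3⌋ = $10,999 → take SL $10,999. Book value $36,598.
Year 7: DB = ⌊$36,598 × 150%/8⌋ = $6,862; SL = ⌊$21,998/2⌋ = $10,999 → take SL $10,999. Book value $25,599.

$10,999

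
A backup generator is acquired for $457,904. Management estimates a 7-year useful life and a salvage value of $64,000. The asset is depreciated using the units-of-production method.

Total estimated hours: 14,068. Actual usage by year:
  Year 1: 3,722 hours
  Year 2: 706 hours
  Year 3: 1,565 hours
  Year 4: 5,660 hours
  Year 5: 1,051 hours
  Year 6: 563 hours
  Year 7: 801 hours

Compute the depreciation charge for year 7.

Depreciable base = $457,904 − $64,000 = $393,904.
Rate = $393,904 / 14,068 hours = $28 per hour.
Year 1: 3,722 × $28 = $104,216. Book value $353,688.
Year 2: 706 × $28 = $19,768. Book value $333,920.
Year 3: 1,565 × $28 = $43,820. Book value $290,100.
Year 4: 5,660 × $28 = $158,480. Book value $131,620.
Year 5: 1,051 × $28 = $29,428. Book value $102,192.
Year 6: 563 × $28 = $15,764. Book value $86,428.
Year 7: 801 × $28 = $22,428. Book value $64,000.

$22,428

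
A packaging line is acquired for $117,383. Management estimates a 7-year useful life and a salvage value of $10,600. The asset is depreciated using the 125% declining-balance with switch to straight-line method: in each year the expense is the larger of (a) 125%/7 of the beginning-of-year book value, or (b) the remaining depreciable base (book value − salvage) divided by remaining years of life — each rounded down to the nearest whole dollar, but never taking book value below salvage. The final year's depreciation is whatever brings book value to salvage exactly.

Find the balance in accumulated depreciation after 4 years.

Depreciable base = $117,383 − $10,600 = $106,783.
Year 1: DB = ⌊$117,383 × 125%/7⌋ = $20,961; SL = ⌊$106,783/7⌋ = $15,254 → take DB $20,961. Book value $96,422.
Year 2: DB = ⌊$96,422 × 125%/7⌋ = $17,218; SL = ⌊$85,822/6⌋ = $14,303 → take DB $17,218. Book value $79,204.
Year 3: DB = ⌊$79,204 × 125%/7⌋ = $14,143; SL = ⌊$68,604/5⌋ = $13,720 → take DB $14,143. Book value $65,061.
Year 4: DB = ⌊$65,061 × 125%/7⌋ = $11,618; SL = ⌊$54,461/4⌋ = $13,615 → take SL $13,615. Book value $51,446.
Accumulated through year 4 = $117,383 − $51,446 = $65,937.

$65,937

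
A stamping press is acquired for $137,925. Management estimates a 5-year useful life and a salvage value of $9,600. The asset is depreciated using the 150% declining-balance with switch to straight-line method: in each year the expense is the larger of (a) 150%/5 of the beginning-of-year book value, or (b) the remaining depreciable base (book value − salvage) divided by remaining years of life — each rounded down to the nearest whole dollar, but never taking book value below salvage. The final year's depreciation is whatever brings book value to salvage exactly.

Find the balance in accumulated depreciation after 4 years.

$109,470

Depreciable base = $137,925 − $9,600 = $128,325.
Year 1: DB = ⌊$137,925 × 150%/5⌋ = $41,377; SL = ⌊$128,325/5⌋ = $25,665 → take DB $41,377. Book value $96,548.
Year 2: DB = ⌊$96,548 × 150%/5⌋ = $28,964; SL = ⌊$86,948/4⌋ = $21,737 → take DB $28,964. Book value $67,584.
Year 3: DB = ⌊$67,584 × 150%/5⌋ = $20,275; SL = ⌊$57,984/3⌋ = $19,328 → take DB $20,275. Book value $47,309.
Year 4: DB = ⌊$47,309 × 150%/5⌋ = $14,192; SL = ⌊$37,709/2⌋ = $18,854 → take SL $18,854. Book value $28,455.
Accumulated through year 4 = $137,925 − $28,455 = $109,470.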